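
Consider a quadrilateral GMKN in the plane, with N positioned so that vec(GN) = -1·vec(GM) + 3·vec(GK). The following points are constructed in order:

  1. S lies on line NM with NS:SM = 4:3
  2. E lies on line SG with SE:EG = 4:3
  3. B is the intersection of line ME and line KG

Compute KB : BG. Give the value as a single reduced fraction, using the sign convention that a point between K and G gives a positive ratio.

KB:BG = 19/27

Work in coordinates with G = (0, 0), M = (1, 0), K = (0, 1), N = (-1, 3).
1. S lies on line NM with NS:SM = 4:3 ⇒ S = (1/7, 9/7)
2. E lies on line SG with SE:EG = 4:3 ⇒ E = (3/49, 27/49)
3. B is the intersection of line ME and line KG ⇒ B = (0, 27/46)
B = K + t·(G−K) with t = 19/46, so KB:BG = t:(1−t) = 19/46:27/46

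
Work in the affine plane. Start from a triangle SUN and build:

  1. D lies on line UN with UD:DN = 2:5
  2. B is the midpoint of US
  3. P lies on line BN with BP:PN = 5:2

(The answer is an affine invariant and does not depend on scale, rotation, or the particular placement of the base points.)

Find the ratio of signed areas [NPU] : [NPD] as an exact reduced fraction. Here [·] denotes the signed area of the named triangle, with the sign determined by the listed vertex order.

Choose coordinates S = (0, 0), U = (1, 0), N = (0, 1).
1. D lies on line UN with UD:DN = 2:5 ⇒ D = (5/7, 2/7)
2. B is the midpoint of US ⇒ B = (1/2, 0)
3. P lies on line BN with BP:PN = 5:2 ⇒ P = (1/7, 5/7)
2·[NPU] = 1/7, 2·[NPD] = 5/49
[NPU]:[NPD] = 1/7:5/49 = 7/5

[NPU]:[NPD] = 7/5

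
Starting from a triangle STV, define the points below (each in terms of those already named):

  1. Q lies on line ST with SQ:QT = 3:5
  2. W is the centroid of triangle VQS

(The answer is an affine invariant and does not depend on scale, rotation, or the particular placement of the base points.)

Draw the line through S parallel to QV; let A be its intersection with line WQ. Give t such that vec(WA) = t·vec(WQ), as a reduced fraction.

t = -2

Choose coordinates S = (0, 0), T = (1, 0), V = (0, 1).
1. Q lies on line ST with SQ:QT = 3:5 ⇒ Q = (3/8, 0)
2. W is the centroid of triangle VQS ⇒ W = (1/8, 1/3)
through S parallel to QV: direction (-3/8, 1); meets WQ at A = (-3/8, 1)
A = W + t·(Q−W) with t = -2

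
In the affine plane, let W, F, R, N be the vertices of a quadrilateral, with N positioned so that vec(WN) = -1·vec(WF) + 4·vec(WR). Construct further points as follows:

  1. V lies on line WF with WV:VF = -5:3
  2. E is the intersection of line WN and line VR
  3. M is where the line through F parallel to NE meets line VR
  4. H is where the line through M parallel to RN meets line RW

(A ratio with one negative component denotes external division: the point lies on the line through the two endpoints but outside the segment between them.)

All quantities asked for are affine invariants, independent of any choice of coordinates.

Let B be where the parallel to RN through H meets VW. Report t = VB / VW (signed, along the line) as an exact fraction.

t = 26/45

Assign W = (0, 0), F = (1, 0), R = (0, 1), N = (-1, 4) — the answer is frame-independent, so this choice is without loss of generality.
1. V lies on line WF with WV:VF = -5:3 ⇒ V = (5/2, 0)
2. E is the intersection of line WN and line VR ⇒ E = (-5/18, 10/9)
3. M is where the line through F parallel to NE meets line VR ⇒ M = (5/6, 2/3)
4. H is where the line through M parallel to RN meets line RW ⇒ H = (0, 19/6)
through H parallel to RN: direction (-1, 3); meets VW at B = (19/18, 0)
B = V + t·(W−V) with t = 26/45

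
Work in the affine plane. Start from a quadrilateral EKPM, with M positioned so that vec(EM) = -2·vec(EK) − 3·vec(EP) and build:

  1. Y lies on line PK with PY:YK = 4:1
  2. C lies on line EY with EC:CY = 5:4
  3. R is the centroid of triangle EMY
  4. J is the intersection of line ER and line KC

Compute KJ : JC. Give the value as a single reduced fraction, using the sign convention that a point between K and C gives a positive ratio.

Choose coordinates E = (0, 0), K = (1, 0), P = (0, 1), M = (-2, -3).
1. Y lies on line PK with PY:YK = 4:1 ⇒ Y = (4/5, 1/5)
2. C lies on line EY with EC:CY = 5:4 ⇒ C = (4/9, 1/9)
3. R is the centroid of triangle EMY ⇒ R = (-2/5, -14/15)
4. J is the intersection of line ER and line KC ⇒ J = (3/38, 7/38)
J = K + t·(C−K) with t = 63/38, so KJ:JC = t:(1−t) = 63/38:-25/38

KJ:JC = -63/25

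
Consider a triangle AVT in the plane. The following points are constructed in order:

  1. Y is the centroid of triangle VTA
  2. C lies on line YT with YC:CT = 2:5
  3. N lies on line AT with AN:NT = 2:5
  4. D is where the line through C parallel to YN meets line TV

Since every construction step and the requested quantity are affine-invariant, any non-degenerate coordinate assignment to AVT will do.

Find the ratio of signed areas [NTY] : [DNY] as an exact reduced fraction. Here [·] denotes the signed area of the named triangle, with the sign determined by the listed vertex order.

[NTY]:[DNY] = -7/2

Work in coordinates with A = (0, 0), V = (1, 0), T = (0, 1).
1. Y is the centroid of triangle VTA ⇒ Y = (1/3, 1/3)
2. C lies on line YT with YC:CT = 2:5 ⇒ C = (5/21, 11/21)
3. N lies on line AT with AN:NT = 2:5 ⇒ N = (0, 2/7)
4. D is where the line through C parallel to YN meets line TV ⇒ D = (25/56, 31/56)
2·[NTY] = -5/21, 2·[DNY] = 10/147
[NTY]:[DNY] = -5/21:10/147 = -7/2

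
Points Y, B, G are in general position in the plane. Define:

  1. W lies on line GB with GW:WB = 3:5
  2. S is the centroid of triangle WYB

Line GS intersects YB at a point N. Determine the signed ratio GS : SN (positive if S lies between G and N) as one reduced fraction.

GS:SN = 19/5

Assign Y = (0, 0), B = (1, 0), G = (0, 1) — the answer is frame-independent, so this choice is without loss of generality.
1. W lies on line GB with GW:WB = 3:5 ⇒ W = (3/8, 5/8)
2. S is the centroid of triangle WYB ⇒ S = (11/24, 5/24)
line GS meets YB at N = (11/19, 0)
S = G + t·(N−G) with t = 19/24, so GS:SN = 19/24:5/24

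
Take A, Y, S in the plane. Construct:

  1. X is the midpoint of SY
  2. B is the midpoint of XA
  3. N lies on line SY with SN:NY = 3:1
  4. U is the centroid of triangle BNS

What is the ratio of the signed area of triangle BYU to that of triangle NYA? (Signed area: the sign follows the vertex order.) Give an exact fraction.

Assign A = (0, 0), Y = (1, 0), S = (0, 1) — the answer is frame-independent, so this choice is without loss of generality.
1. X is the midpoint of SY ⇒ X = (1/2, 1/2)
2. B is the midpoint of XA ⇒ B = (1/4, 1/4)
3. N lies on line SY with SN:NY = 3:1 ⇒ N = (3/4, 1/4)
4. U is the centroid of triangle BNS ⇒ U = (1/3, 1/2)
2·[BYU] = 5/24, 2·[NYA] = -1/4
[BYU]:[NYA] = 5/24:-1/4 = -5/6

[BYU]:[NYA] = -5/6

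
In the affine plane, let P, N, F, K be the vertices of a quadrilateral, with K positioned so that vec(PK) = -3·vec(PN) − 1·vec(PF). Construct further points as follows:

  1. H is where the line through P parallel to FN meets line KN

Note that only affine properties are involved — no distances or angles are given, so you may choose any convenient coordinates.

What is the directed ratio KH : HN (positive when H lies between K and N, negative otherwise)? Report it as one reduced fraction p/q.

Set P = (0, 0), N = (1, 0), F = (0, 1), K = (-3, -1); any affine frame gives the same invariant.
1. H is where the line through P parallel to FN meets line KN ⇒ H = (1/5, -1/5)
H = K + t·(N−K) with t = 4/5, so KH:HN = t:(1−t) = 4/5:1/5

KH:HN = 4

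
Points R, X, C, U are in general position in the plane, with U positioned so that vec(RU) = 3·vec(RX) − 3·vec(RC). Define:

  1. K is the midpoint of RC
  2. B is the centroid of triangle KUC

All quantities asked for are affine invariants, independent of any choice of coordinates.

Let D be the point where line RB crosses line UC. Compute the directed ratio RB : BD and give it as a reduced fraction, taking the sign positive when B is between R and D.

Assign R = (0, 0), X = (1, 0), C = (0, 1), U = (3, -3) — the answer is frame-independent, so this choice is without loss of generality.
1. K is the midpoint of RC ⇒ K = (0, 1/2)
2. B is the centroid of triangle KUC ⇒ B = (1, -1/2)
line RB meets UC at D = (6/5, -3/5)
B = R + t·(D−R) with t = 5/6, so RB:BD = 5/6:1/6

RB:BD = 5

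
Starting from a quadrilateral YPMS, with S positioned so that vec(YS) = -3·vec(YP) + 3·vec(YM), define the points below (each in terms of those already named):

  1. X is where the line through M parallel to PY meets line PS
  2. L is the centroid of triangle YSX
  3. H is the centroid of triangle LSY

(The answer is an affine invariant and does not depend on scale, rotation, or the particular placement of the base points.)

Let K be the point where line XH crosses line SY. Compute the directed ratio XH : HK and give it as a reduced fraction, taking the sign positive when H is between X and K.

XH:HK = 8

Choose coordinates Y = (0, 0), P = (1, 0), M = (0, 1), S = (-3, 3).
1. X is where the line through M parallel to PY meets line PS ⇒ X = (-1/3, 1)
2. L is the centroid of triangle YSX ⇒ L = (-10/9, 4/3)
3. H is the centroid of triangle LSY ⇒ H = (-37/27, 13/9)
line XH meets SY at K = (-3/2, 3/2)
H = X + t·(K−X) with t = 8/9, so XH:HK = 8/9:1/9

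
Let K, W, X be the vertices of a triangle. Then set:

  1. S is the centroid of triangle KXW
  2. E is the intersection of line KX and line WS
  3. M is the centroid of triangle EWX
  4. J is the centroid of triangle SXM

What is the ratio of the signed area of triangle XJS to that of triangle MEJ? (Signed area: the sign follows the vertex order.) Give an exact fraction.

Set K = (0, 0), W = (1, 0), X = (0, 1); any affine frame gives the same invariant.
1. S is the centroid of triangle KXW ⇒ S = (1/3, 1/3)
2. E is the intersection of line KX and line WS ⇒ E = (0, 1/2)
3. M is the centroid of triangle EWX ⇒ M = (1/3, 1/2)
4. J is the centroid of triangle SXM ⇒ J = (2/9, 11/18)
2·[XJS] = -1/54, 2·[MEJ] = -1/27
[XJS]:[MEJ] = -1/54:-1/27 = 1/2

[XJS]:[MEJ] = 1/2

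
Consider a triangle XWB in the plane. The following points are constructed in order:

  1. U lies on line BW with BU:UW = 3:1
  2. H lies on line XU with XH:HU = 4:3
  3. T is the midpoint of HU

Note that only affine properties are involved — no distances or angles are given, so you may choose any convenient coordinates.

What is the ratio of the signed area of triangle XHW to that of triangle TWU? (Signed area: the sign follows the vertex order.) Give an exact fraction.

Work in coordinates with X = (0, 0), W = (1, 0), B = (0, 1).
1. U lies on line BW with BU:UW = 3:1 ⇒ U = (3/4, 1/4)
2. H lies on line XU with XH:HU = 4:3 ⇒ H = (3/7, 1/7)
3. T is the midpoint of HU ⇒ T = (33/56, 11/56)
2·[XHW] = -1/7, 2·[TWU] = 3/56
[XHW]:[TWU] = -1/7:3/56 = -8/3

[XHW]:[TWU] = -8/3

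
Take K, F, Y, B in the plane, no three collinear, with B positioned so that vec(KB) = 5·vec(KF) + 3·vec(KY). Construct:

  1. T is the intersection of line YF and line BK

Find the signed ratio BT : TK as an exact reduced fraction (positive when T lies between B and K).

BT:TK = 7

Assign K = (0, 0), F = (1, 0), Y = (0, 1), B = (5, 3) — the answer is frame-independent, so this choice is without loss of generality.
1. T is the intersection of line YF and line BK ⇒ T = (5/8, 3/8)
T = B + t·(K−B) with t = 7/8, so BT:TK = t:(1−t) = 7/8:1/8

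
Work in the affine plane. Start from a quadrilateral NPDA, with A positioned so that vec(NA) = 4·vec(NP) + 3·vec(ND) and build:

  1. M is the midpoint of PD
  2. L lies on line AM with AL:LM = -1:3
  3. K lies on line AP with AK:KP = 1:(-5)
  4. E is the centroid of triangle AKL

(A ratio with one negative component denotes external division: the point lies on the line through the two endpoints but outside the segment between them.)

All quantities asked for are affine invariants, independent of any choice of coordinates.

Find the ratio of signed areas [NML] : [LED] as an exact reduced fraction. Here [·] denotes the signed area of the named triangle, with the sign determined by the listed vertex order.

Assign N = (0, 0), P = (1, 0), D = (0, 1), A = (4, 3) — the answer is frame-independent, so this choice is without loss of generality.
1. M is the midpoint of PD ⇒ M = (1/2, 1/2)
2. L lies on line AM with AL:LM = -1:3 ⇒ L = (23/4, 17/4)
3. K lies on line AP with AK:KP = 1:(-5) ⇒ K = (19/4, 15/4)
4. E is the centroid of triangle AKL ⇒ E = (29/6, 11/3)
2·[NML] = -3/4, 2·[LED] = -3/8
[NML]:[LED] = -3/4:-3/8 = 2

[NML]:[LED] = 2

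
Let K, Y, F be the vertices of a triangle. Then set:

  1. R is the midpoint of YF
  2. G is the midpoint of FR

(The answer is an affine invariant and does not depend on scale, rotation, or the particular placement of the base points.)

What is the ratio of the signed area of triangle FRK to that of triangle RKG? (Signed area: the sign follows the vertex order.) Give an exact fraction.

Choose coordinates K = (0, 0), Y = (1, 0), F = (0, 1).
1. R is the midpoint of YF ⇒ R = (1/2, 1/2)
2. G is the midpoint of FR ⇒ G = (1/4, 3/4)
2·[FRK] = -1/2, 2·[RKG] = -1/4
[FRK]:[RKG] = -1/2:-1/4 = 2

[FRK]:[RKG] = 2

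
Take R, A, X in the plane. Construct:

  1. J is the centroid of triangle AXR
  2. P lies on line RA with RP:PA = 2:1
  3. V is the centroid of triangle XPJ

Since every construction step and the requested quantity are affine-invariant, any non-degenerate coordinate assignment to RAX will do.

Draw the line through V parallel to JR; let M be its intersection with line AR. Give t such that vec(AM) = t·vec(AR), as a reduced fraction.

t = 10/9

Assign R = (0, 0), A = (1, 0), X = (0, 1) — the answer is frame-independent, so this choice is without loss of generality.
1. J is the centroid of triangle AXR ⇒ J = (1/3, 1/3)
2. P lies on line RA with RP:PA = 2:1 ⇒ P = (2/3, 0)
3. V is the centroid of triangle XPJ ⇒ V = (1/3, 4/9)
through V parallel to JR: direction (-1/3, -1/3); meets AR at M = (-1/9, 0)
M = A + t·(R−A) with t = 10/9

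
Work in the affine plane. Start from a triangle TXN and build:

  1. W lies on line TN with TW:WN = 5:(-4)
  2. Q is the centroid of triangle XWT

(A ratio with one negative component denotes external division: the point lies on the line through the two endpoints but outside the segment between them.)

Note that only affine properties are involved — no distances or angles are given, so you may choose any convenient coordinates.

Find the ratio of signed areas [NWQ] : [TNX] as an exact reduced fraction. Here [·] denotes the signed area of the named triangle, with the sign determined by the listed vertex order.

Work in coordinates with T = (0, 0), X = (1, 0), N = (0, 1).
1. W lies on line TN with TW:WN = 5:(-4) ⇒ W = (0, 5)
2. Q is the centroid of triangle XWT ⇒ Q = (1/3, 5/3)
2·[NWQ] = -4/3, 2·[TNX] = -1
[NWQ]:[TNX] = -4/3:-1 = 4/3

[NWQ]:[TNX] = 4/3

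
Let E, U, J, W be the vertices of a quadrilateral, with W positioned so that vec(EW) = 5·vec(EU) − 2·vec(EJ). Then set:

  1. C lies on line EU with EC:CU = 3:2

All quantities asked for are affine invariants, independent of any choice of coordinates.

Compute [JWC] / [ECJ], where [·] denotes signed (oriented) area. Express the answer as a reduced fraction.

[JWC]:[ECJ] = -16/3

Choose coordinates E = (0, 0), U = (1, 0), J = (0, 1), W = (5, -2).
1. C lies on line EU with EC:CU = 3:2 ⇒ C = (3/5, 0)
2·[JWC] = -16/5, 2·[ECJ] = 3/5
[JWC]:[ECJ] = -16/5:3/5 = -16/3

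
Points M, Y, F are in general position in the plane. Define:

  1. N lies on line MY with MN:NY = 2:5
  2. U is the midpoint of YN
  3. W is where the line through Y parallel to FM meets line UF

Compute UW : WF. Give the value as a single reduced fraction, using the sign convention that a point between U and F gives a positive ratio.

UW:WF = -5/14

Choose coordinates M = (0, 0), Y = (1, 0), F = (0, 1).
1. N lies on line MY with MN:NY = 2:5 ⇒ N = (2/7, 0)
2. U is the midpoint of YN ⇒ U = (9/14, 0)
3. W is where the line through Y parallel to FM meets line UF ⇒ W = (1, -5/9)
W = U + t·(F−U) with t = -5/9, so UW:WF = t:(1−t) = -5/9:14/9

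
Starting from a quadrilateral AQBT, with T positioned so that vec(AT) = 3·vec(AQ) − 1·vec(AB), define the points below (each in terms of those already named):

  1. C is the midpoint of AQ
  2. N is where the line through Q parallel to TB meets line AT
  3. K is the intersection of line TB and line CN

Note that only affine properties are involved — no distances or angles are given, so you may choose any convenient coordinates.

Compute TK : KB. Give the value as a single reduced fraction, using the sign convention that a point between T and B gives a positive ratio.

Work in coordinates with A = (0, 0), Q = (1, 0), B = (0, 1), T = (3, -1).
1. C is the midpoint of AQ ⇒ C = (1/2, 0)
2. N is where the line through Q parallel to TB meets line AT ⇒ N = (2, -2/3)
3. K is the intersection of line TB and line CN ⇒ K = (7/2, -4/3)
K = T + t·(B−T) with t = -1/6, so TK:KB = t:(1−t) = -1/6:7/6

TK:KB = -1/7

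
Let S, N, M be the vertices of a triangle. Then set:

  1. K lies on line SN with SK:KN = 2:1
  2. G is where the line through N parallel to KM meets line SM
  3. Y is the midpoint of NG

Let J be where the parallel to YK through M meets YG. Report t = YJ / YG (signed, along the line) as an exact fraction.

Set S = (0, 0), N = (1, 0), M = (0, 1); any affine frame gives the same invariant.
1. K lies on line SN with SK:KN = 2:1 ⇒ K = (2/3, 0)
2. G is where the line through N parallel to KM meets line SM ⇒ G = (0, 3/2)
3. Y is the midpoint of NG ⇒ Y = (1/2, 3/4)
through M parallel to YK: direction (1/6, -3/4); meets YG at J = (-1/6, 7/4)
J = Y + t·(G−Y) with t = 4/3

t = 4/3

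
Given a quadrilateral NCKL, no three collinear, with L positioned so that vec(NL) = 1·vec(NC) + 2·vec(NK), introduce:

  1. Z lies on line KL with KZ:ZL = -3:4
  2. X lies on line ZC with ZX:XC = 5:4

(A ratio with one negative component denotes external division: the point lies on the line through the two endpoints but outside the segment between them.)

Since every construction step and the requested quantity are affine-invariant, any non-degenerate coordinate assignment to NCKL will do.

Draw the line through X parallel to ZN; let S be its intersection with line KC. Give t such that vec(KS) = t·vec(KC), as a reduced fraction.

t = 37/45

Choose coordinates N = (0, 0), C = (1, 0), K = (0, 1), L = (1, 2).
1. Z lies on line KL with KZ:ZL = -3:4 ⇒ Z = (-3, -2)
2. X lies on line ZC with ZX:XC = 5:4 ⇒ X = (-7/9, -8/9)
through X parallel to ZN: direction (3, 2); meets KC at S = (37/45, 8/45)
S = K + t·(C−K) with t = 37/45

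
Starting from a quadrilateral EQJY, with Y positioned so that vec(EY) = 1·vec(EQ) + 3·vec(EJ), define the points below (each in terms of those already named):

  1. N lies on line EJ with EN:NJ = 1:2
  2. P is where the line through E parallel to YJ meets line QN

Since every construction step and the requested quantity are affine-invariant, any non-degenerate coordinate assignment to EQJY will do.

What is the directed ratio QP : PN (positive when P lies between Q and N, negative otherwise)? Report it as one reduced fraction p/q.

Work in coordinates with E = (0, 0), Q = (1, 0), J = (0, 1), Y = (1, 3).
1. N lies on line EJ with EN:NJ = 1:2 ⇒ N = (0, 1/3)
2. P is where the line through E parallel to YJ meets line QN ⇒ P = (1/7, 2/7)
P = Q + t·(N−Q) with t = 6/7, so QP:PN = t:(1−t) = 6/7:1/7

QP:PN = 6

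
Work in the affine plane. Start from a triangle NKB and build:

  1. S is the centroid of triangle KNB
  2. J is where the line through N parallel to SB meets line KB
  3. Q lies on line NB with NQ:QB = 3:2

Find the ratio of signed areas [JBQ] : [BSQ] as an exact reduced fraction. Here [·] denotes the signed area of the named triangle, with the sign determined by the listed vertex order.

Set N = (0, 0), K = (1, 0), B = (0, 1); any affine frame gives the same invariant.
1. S is the centroid of triangle KNB ⇒ S = (1/3, 1/3)
2. J is where the line through N parallel to SB meets line KB ⇒ J = (-1, 2)
3. Q lies on line NB with NQ:QB = 3:2 ⇒ Q = (0, 3/5)
2·[JBQ] = -2/5, 2·[BSQ] = -2/15
[JBQ]:[BSQ] = -2/5:-2/15 = 3

[JBQ]:[BSQ] = 3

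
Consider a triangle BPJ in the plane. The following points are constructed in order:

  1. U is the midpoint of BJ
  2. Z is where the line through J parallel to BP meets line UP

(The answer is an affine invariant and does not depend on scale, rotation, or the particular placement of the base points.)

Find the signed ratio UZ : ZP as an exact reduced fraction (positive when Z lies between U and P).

UZ:ZP = -1/2

Set B = (0, 0), P = (1, 0), J = (0, 1); any affine frame gives the same invariant.
1. U is the midpoint of BJ ⇒ U = (0, 1/2)
2. Z is where the line through J parallel to BP meets line UP ⇒ Z = (-1, 1)
Z = U + t·(P−U) with t = -1, so UZ:ZP = t:(1−t) = -1:2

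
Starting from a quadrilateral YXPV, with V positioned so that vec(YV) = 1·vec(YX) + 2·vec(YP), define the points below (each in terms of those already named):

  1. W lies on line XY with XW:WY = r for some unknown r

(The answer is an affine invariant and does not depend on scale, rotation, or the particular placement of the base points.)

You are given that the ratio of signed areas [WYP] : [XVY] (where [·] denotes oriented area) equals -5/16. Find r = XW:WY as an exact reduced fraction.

Set Y = (0, 0), X = (1, 0), P = (0, 1), V = (1, 2); any affine frame gives the same invariant.
1. With XW:WY = r, write λ = r/(r+1) so W = X + λ·(Y−X); W is affine-linear in λ
Every point depending on W is an affine combination of W and λ-independent points, so each such coordinate is linear in λ; the λ² term in each signed area is a multiple of (Y−X)×(Y−X) = 0, so 2·[WYP] and 2·[XVY] are each linear in λ. Evaluating at λ=0 and λ=1:
  2·[WYP] = λ − 1,   2·[XVY] = 2
So [WYP]:[XVY] = (λ − 1) / (2). Setting this equal to -5/16:
  λ − 1 = -5/16·(2)  ⇒  λ = 3/8
Then r = λ/(1−λ) = (3/8)/(5/8) = 3/5. Check: with r = 3/5, W = (5/8, 0) and [WYP]:[XVY] = -5/16 as required.

r = 3/5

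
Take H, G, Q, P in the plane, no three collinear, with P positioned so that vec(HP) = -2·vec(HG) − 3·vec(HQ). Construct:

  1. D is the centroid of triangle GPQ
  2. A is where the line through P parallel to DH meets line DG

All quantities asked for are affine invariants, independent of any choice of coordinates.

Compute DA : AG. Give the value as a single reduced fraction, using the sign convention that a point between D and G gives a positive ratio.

DA:AG = -1/3

Set H = (0, 0), G = (1, 0), Q = (0, 1), P = (-2, -3); any affine frame gives the same invariant.
1. D is the centroid of triangle GPQ ⇒ D = (-1/3, -2/3)
2. A is where the line through P parallel to DH meets line DG ⇒ A = (-1, -1)
A = D + t·(G−D) with t = -1/2, so DA:AG = t:(1−t) = -1/2:3/2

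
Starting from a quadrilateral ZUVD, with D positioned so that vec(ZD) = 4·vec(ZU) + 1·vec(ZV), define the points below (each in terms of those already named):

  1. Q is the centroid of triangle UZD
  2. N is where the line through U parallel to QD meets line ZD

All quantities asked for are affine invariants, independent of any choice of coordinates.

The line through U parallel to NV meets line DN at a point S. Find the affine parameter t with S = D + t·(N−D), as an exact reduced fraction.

t = -5/4

Assign Z = (0, 0), U = (1, 0), V = (0, 1), D = (4, 1) — the answer is frame-independent, so this choice is without loss of generality.
1. Q is the centroid of triangle UZD ⇒ Q = (5/3, 1/3)
2. N is where the line through U parallel to QD meets line ZD ⇒ N = (8, 2)
through U parallel to NV: direction (-8, -1); meets DN at S = (-1, -1/4)
S = D + t·(N−D) with t = -5/4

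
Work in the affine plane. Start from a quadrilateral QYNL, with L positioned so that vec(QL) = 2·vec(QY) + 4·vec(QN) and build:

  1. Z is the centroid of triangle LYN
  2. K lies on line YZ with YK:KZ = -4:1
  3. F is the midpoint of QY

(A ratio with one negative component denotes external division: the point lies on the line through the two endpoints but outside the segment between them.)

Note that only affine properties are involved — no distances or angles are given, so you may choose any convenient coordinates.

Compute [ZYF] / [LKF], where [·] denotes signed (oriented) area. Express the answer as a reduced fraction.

Set Q = (0, 0), Y = (1, 0), N = (0, 1), L = (2, 4); any affine frame gives the same invariant.
1. Z is the centroid of triangle LYN ⇒ Z = (1, 5/3)
2. K lies on line YZ with YK:KZ = -4:1 ⇒ K = (1, 20/9)
3. F is the midpoint of QY ⇒ F = (1/2, 0)
2·[ZYF] = -5/6, 2·[LKF] = 4/3
[ZYF]:[LKF] = -5/6:4/3 = -5/8

[ZYF]:[LKF] = -5/8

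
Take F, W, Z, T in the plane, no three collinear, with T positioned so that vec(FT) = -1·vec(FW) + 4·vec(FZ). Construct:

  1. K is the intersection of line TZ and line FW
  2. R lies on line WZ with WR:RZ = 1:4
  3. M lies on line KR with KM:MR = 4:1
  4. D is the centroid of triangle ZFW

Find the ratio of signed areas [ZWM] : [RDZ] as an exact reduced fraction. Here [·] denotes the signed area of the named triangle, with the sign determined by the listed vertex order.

Choose coordinates F = (0, 0), W = (1, 0), Z = (0, 1), T = (-1, 4).
1. K is the intersection of line TZ and line FW ⇒ K = (1/3, 0)
2. R lies on line WZ with WR:RZ = 1:4 ⇒ R = (4/5, 1/5)
3. M lies on line KR with KM:MR = 4:1 ⇒ M = (53/75, 4/25)
4. D is the centroid of triangle ZFW ⇒ D = (1/3, 1/3)
2·[ZWM] = -2/15, 2·[RDZ] = -4/15
[ZWM]:[RDZ] = -2/15:-4/15 = 1/2

[ZWM]:[RDZ] = 1/2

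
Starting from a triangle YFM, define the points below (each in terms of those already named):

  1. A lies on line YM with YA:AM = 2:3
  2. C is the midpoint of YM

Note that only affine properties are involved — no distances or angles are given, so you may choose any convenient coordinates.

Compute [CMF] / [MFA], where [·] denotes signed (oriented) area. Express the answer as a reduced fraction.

[CMF]:[MFA] = 5/6

Choose coordinates Y = (0, 0), F = (1, 0), M = (0, 1).
1. A lies on line YM with YA:AM = 2:3 ⇒ A = (0, 2/5)
2. C is the midpoint of YM ⇒ C = (0, 1/2)
2·[CMF] = -1/2, 2·[MFA] = -3/5
[CMF]:[MFA] = -1/2:-3/5 = 5/6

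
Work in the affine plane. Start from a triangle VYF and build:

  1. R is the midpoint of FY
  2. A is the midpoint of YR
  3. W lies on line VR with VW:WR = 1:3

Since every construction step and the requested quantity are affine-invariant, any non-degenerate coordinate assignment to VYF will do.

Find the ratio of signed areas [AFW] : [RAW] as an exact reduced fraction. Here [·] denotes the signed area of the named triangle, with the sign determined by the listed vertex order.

Choose coordinates V = (0, 0), Y = (1, 0), F = (0, 1).
1. R is the midpoint of FY ⇒ R = (1/2, 1/2)
2. A is the midpoint of YR ⇒ A = (3/4, 1/4)
3. W lies on line VR with VW:WR = 1:3 ⇒ W = (1/8, 1/8)
2·[AFW] = 9/16, 2·[RAW] = -3/16
[AFW]:[RAW] = 9/16:-3/16 = -3

[AFW]:[RAW] = -3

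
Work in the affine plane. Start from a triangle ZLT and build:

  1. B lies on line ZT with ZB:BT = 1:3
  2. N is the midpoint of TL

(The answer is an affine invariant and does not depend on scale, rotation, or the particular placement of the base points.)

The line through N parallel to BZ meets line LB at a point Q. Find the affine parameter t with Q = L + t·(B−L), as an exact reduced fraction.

t = 1/2

Set Z = (0, 0), L = (1, 0), T = (0, 1); any affine frame gives the same invariant.
1. B lies on line ZT with ZB:BT = 1:3 ⇒ B = (0, 1/4)
2. N is the midpoint of TL ⇒ N = (1/2, 1/2)
through N parallel to BZ: direction (0, -1/4); meets LB at Q = (1/2, 1/8)
Q = L + t·(B−L) with t = 1/2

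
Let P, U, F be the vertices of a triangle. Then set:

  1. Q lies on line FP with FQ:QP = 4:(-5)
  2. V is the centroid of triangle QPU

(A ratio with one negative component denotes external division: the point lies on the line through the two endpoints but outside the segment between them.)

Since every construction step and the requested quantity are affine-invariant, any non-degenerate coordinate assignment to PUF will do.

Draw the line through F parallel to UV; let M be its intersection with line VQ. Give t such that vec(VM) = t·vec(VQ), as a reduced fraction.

Assign P = (0, 0), U = (1, 0), F = (0, 1) — the answer is frame-independent, so this choice is without loss of generality.
1. Q lies on line FP with FQ:QP = 4:(-5) ⇒ Q = (0, 5)
2. V is the centroid of triangle QPU ⇒ V = (1/3, 5/3)
through F parallel to UV: direction (-2/3, 5/3); meets VQ at M = (8/15, -1/3)
M = V + t·(Q−V) with t = -3/5

t = -3/5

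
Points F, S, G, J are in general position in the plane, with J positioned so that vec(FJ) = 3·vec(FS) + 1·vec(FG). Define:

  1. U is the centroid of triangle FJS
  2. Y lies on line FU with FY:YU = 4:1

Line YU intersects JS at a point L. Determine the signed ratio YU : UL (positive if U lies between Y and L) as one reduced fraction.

Assign F = (0, 0), S = (1, 0), G = (0, 1), J = (3, 1) — the answer is frame-independent, so this choice is without loss of generality.
1. U is the centroid of triangle FJS ⇒ U = (4/3, 1/3)
2. Y lies on line FU with FY:YU = 4:1 ⇒ Y = (16/15, 4/15)
line YU meets JS at L = (2, 1/2)
U = Y + t·(L−Y) with t = 2/7, so YU:UL = 2/7:5/7

YU:UL = 2/5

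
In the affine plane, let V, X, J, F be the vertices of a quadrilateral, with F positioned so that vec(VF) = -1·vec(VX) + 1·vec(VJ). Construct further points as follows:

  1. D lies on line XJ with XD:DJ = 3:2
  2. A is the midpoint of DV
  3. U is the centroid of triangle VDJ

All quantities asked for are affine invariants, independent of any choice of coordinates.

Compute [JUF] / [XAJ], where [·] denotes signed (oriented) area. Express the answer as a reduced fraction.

[JUF]:[XAJ] = 14/15

Choose coordinates V = (0, 0), X = (1, 0), J = (0, 1), F = (-1, 1).
1. D lies on line XJ with XD:DJ = 3:2 ⇒ D = (2/5, 3/5)
2. A is the midpoint of DV ⇒ A = (1/5, 3/10)
3. U is the centroid of triangle VDJ ⇒ U = (2/15, 8/15)
2·[JUF] = -7/15, 2·[XAJ] = -1/2
[JUF]:[XAJ] = -7/15:-1/2 = 14/15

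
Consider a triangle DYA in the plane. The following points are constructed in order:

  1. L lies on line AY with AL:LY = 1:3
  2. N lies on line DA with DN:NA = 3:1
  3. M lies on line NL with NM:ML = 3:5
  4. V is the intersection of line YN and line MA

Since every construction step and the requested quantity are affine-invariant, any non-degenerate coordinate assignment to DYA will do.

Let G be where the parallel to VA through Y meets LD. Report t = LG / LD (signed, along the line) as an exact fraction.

Assign D = (0, 0), Y = (1, 0), A = (0, 1) — the answer is frame-independent, so this choice is without loss of generality.
1. L lies on line AY with AL:LY = 1:3 ⇒ L = (1/4, 3/4)
2. N lies on line DA with DN:NA = 3:1 ⇒ N = (0, 3/4)
3. M lies on line NL with NM:ML = 3:5 ⇒ M = (3/32, 3/4)
4. V is the intersection of line YN and line MA ⇒ V = (3/23, 15/23)
through Y parallel to VA: direction (-3/23, 8/23); meets LD at G = (8/17, 24/17)
G = L + t·(D−L) with t = -15/17

t = -15/17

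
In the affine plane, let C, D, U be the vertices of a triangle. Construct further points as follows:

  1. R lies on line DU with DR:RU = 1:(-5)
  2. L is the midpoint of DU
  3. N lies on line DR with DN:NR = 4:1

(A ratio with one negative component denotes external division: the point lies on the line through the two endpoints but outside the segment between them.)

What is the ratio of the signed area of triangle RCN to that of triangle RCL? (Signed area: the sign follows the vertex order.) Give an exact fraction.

Set C = (0, 0), D = (1, 0), U = (0, 1); any affine frame gives the same invariant.
1. R lies on line DU with DR:RU = 1:(-5) ⇒ R = (5/4, -1/4)
2. L is the midpoint of DU ⇒ L = (1/2, 1/2)
3. N lies on line DR with DN:NR = 4:1 ⇒ N = (6/5, -1/5)
2·[RCN] = -1/20, 2·[RCL] = -3/4
[RCN]:[RCL] = -1/20:-3/4 = 1/15

[RCN]:[RCL] = 1/15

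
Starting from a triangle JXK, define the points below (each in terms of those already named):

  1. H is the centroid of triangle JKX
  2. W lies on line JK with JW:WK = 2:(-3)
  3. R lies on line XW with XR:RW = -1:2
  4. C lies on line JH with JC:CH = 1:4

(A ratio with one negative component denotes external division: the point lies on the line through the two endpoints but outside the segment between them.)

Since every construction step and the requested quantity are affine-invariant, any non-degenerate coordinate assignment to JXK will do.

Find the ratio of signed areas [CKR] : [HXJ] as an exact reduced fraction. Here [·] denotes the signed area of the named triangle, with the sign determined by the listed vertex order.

[CKR]:[HXJ] = 29/5

Choose coordinates J = (0, 0), X = (1, 0), K = (0, 1).
1. H is the centroid of triangle JKX ⇒ H = (1/3, 1/3)
2. W lies on line JK with JW:WK = 2:(-3) ⇒ W = (0, -2)
3. R lies on line XW with XR:RW = -1:2 ⇒ R = (2, 2)
4. C lies on line JH with JC:CH = 1:4 ⇒ C = (1/15, 1/15)
2·[CKR] = -29/15, 2·[HXJ] = -1/3
[CKR]:[HXJ] = -29/15:-1/3 = 29/5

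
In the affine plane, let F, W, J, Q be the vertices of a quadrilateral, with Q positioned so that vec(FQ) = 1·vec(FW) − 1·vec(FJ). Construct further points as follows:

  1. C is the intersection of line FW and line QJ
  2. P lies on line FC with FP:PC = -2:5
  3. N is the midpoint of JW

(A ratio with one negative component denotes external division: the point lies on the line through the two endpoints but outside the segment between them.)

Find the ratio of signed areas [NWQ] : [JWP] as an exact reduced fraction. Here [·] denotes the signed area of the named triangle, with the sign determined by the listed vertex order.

[NWQ]:[JWP] = 3/8

Work in coordinates with F = (0, 0), W = (1, 0), J = (0, 1), Q = (1, -1).
1. C is the intersection of line FW and line QJ ⇒ C = (1/2, 0)
2. P lies on line FC with FP:PC = -2:5 ⇒ P = (-1/3, 0)
3. N is the midpoint of JW ⇒ N = (1/2, 1/2)
2·[NWQ] = -1/2, 2·[JWP] = -4/3
[NWQ]:[JWP] = -1/2:-4/3 = 3/8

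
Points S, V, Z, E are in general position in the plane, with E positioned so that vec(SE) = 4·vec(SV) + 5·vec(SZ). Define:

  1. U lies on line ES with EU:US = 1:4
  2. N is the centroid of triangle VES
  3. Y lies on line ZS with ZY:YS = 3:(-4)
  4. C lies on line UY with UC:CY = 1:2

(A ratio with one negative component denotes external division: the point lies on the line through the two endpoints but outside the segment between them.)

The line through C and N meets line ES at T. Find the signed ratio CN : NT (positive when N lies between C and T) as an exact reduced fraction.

CN:NT = -21/5

Work in coordinates with S = (0, 0), V = (1, 0), Z = (0, 1), E = (4, 5).
1. U lies on line ES with EU:US = 1:4 ⇒ U = (16/5, 4)
2. N is the centroid of triangle VES ⇒ N = (5/3, 5/3)
3. Y lies on line ZS with ZY:YS = 3:(-4) ⇒ Y = (0, 4)
4. C lies on line UY with UC:CY = 1:2 ⇒ C = (32/15, 4)
line CN meets ES at T = (16/9, 20/9)
N = C + t·(T−C) with t = 21/16, so CN:NT = 21/16:-5/16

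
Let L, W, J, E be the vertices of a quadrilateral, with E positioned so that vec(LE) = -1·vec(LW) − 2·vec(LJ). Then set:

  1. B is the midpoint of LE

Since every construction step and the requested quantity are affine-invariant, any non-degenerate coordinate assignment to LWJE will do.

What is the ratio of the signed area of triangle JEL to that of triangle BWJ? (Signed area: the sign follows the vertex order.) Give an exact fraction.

[JEL]:[BWJ] = 2/5

Work in coordinates with L = (0, 0), W = (1, 0), J = (0, 1), E = (-1, -2).
1. B is the midpoint of LE ⇒ B = (-1/2, -1)
2·[JEL] = 1, 2·[BWJ] = 5/2
[JEL]:[BWJ] = 1:5/2 = 2/5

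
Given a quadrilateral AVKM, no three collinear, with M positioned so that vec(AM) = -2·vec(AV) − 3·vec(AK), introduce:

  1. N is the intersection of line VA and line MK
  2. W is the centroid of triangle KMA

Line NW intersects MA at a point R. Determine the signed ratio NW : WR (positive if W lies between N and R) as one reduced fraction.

NW:WR = 5/4

Choose coordinates A = (0, 0), V = (1, 0), K = (0, 1), M = (-2, -3).
1. N is the intersection of line VA and line MK ⇒ N = (-1/2, 0)
2. W is the centroid of triangle KMA ⇒ W = (-2/3, -2/3)
line NW meets MA at R = (-4/5, -6/5)
W = N + t·(R−N) with t = 5/9, so NW:WR = 5/9:4/9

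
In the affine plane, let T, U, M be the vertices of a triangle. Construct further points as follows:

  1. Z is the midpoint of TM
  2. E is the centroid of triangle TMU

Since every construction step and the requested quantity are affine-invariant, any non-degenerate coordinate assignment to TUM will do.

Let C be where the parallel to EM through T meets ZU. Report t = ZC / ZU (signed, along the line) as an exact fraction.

Assign T = (0, 0), U = (1, 0), M = (0, 1) — the answer is frame-independent, so this choice is without loss of generality.
1. Z is the midpoint of TM ⇒ Z = (0, 1/2)
2. E is the centroid of triangle TMU ⇒ E = (1/3, 1/3)
through T parallel to EM: direction (-1/3, 2/3); meets ZU at C = (-1/3, 2/3)
C = Z + t·(U−Z) with t = -1/3

t = -1/3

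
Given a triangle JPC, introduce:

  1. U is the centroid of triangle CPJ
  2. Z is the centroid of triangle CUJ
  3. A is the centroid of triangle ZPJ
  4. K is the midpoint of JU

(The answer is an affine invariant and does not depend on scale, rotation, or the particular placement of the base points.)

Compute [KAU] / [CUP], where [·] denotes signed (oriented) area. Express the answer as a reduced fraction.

Assign J = (0, 0), P = (1, 0), C = (0, 1) — the answer is frame-independent, so this choice is without loss of generality.
1. U is the centroid of triangle CPJ ⇒ U = (1/3, 1/3)
2. Z is the centroid of triangle CUJ ⇒ Z = (1/9, 4/9)
3. A is the centroid of triangle ZPJ ⇒ A = (10/27, 4/27)
4. K is the midpoint of JU ⇒ K = (1/6, 1/6)
2·[KAU] = 1/27, 2·[CUP] = 1/3
[KAU]:[CUP] = 1/27:1/3 = 1/9

[KAU]:[CUP] = 1/9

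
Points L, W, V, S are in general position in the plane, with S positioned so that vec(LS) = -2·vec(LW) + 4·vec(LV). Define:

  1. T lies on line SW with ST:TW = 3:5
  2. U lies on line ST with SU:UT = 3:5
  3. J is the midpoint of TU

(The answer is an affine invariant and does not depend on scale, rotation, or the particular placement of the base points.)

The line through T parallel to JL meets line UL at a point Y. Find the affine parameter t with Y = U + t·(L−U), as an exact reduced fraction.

Set L = (0, 0), W = (1, 0), V = (0, 1), S = (-2, 4); any affine frame gives the same invariant.
1. T lies on line SW with ST:TW = 3:5 ⇒ T = (-7/8, 5/2)
2. U lies on line ST with SU:UT = 3:5 ⇒ U = (-101/64, 55/16)
3. J is the midpoint of TU ⇒ J = (-157/128, 95/32)
through T parallel to JL: direction (157/128, -95/32); meets UL at Y = (101/64, -55/16)
Y = U + t·(L−U) with t = 2

t = 2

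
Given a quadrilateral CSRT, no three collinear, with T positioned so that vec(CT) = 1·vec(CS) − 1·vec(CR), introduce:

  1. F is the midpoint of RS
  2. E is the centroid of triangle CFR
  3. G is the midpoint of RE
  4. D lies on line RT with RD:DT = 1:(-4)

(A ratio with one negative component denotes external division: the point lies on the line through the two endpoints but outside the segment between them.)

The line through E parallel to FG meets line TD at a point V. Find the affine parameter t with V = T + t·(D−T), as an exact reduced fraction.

t = 15/28

Choose coordinates C = (0, 0), S = (1, 0), R = (0, 1), T = (1, -1).
1. F is the midpoint of RS ⇒ F = (1/2, 1/2)
2. E is the centroid of triangle CFR ⇒ E = (1/6, 1/2)
3. G is the midpoint of RE ⇒ G = (1/12, 3/4)
4. D lies on line RT with RD:DT = 1:(-4) ⇒ D = (-1/3, 5/3)
through E parallel to FG: direction (-5/12, 1/4); meets TD at V = (2/7, 3/7)
V = T + t·(D−T) with t = 15/28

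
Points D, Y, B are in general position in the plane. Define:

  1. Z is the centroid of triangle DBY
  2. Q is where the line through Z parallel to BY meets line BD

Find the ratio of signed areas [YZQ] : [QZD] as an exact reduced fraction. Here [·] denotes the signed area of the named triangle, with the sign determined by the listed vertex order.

[YZQ]:[QZD] = 1/2

Assign D = (0, 0), Y = (1, 0), B = (0, 1) — the answer is frame-independent, so this choice is without loss of generality.
1. Z is the centroid of triangle DBY ⇒ Z = (1/3, 1/3)
2. Q is where the line through Z parallel to BY meets line BD ⇒ Q = (0, 2/3)
2·[YZQ] = -1/9, 2·[QZD] = -2/9
[YZQ]:[QZD] = -1/9:-2/9 = 1/2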